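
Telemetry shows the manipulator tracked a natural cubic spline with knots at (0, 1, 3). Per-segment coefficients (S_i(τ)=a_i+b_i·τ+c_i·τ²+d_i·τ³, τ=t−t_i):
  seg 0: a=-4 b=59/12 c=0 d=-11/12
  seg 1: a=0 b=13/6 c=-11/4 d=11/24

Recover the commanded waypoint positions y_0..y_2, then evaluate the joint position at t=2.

y_0=-4 y_1=0 y_2=-3
S(2) = -1/8

y_0 = S_0(0) = a_0 = -4
y_1 = S_1(0) = a_1 = 0
y_2 = S_1(2) = -3
t_q=2 is in segment 1 (τ=1); S_1(τ)=-1/8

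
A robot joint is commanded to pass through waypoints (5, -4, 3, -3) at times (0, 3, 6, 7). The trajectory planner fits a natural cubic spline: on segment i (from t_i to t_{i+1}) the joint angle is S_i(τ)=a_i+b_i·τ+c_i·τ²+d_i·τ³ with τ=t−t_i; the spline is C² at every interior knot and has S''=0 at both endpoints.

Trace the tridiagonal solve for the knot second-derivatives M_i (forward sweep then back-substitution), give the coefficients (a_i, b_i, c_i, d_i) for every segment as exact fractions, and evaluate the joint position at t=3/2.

  seg 0: a=5 b=-16/3 c=0 d=7/27
  seg 1: a=-4 b=5/3 c=7/3 d=-19/27
  seg 2: a=3 b=-10/3 c=-4 d=4/3
S(3/2) = -17/8

Δ: Δ0=-3, Δ1=7/3, Δ2=-6
row 1: diag=12, rhs=32; c'=1/4, d'=8/3
row 2: denom=8−3·1/4=29/4; d'=(-50−3·8/3)/(29/4)=-8
back: M2=-8
back: M1=8/3−1/4·-8=14/3
M: M0=0, M1=14/3, M2=-8, M3=0
seg 0: a=5, c=M0/2=0, d=(M1−M0)/(6·3)=7/27, b=Δ0−h0·(2M0+M1)/6=-16/3
seg 1: a=-4, c=M1/2=7/3, d=(M2−M1)/(6·3)=-19/27, b=Δ1−h1·(2M1+M2)/6=5/3
seg 2: a=3, c=M2/2=-4, d=(M3−M2)/(6·1)=4/3, b=Δ2−h2·(2M2+M3)/6=-10/3
t_q=3/2 → seg 0, τ=3/2; S=5+-16/3·τ+0·τ²+7/27·τ³=-17/8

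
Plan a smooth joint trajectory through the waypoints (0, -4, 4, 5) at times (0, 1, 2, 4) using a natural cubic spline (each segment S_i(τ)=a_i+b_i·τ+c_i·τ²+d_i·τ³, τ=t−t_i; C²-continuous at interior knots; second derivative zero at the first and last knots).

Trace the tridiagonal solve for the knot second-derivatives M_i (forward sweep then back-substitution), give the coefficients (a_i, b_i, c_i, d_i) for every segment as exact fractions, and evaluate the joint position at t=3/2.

  seg 0: a=0 b=-343/46 c=0 d=159/46
  seg 1: a=-4 b=67/23 c=477/46 d=-243/46
  seg 2: a=4 b=359/46 c=-126/23 d=21/23
S(3/2) = -225/368

Δ: Δ0=-4, Δ1=8, Δ2=1/2
row 1: diag=4, rhs=72; c'=1/4, d'=18
row 2: denom=6−1·1/4=23/4; d'=(-45−1·18)/(23/4)=-252/23
back: M2=-252/23
back: M1=18−1/4·-252/23=477/23
M: M0=0, M1=477/23, M2=-252/23, M3=0
seg 0: a=0, c=M0/2=0, d=(M1−M0)/(6·1)=159/46, b=Δ0−h0·(2M0+M1)/6=-343/46
seg 1: a=-4, c=M1/2=477/46, d=(M2−M1)/(6·1)=-243/46, b=Δ1−h1·(2M1+M2)/6=67/23
seg 2: a=4, c=M2/2=-126/23, d=(M3−M2)/(6·2)=21/23, b=Δ2−h2·(2M2+M3)/6=359/46
t_q=3/2 → seg 1, τ=1/2; S=-4+67/23·τ+477/46·τ²+-243/46·τ³=-225/368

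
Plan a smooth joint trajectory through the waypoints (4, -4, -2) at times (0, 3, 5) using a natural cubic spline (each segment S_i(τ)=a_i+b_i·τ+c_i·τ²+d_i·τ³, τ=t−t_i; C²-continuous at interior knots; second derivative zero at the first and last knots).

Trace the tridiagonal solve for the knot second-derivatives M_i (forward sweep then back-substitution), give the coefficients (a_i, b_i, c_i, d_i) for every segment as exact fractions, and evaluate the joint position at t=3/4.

  seg 0: a=4 b=-113/30 c=0 d=11/90
  seg 1: a=-4 b=-7/15 c=11/10 d=-11/60
S(3/4) = 157/128

Δ: Δ0=-8/3, Δ1=1
row 1: diag=10, rhs=22; c'=1/5, d'=11/5
back: M1=11/5
M: M0=0, M1=11/5, M2=0
seg 0: a=4, c=M0/2=0, d=(M1−M0)/(6·3)=11/90, b=Δ0−h0·(2M0+M1)/6=-113/30
seg 1: a=-4, c=M1/2=11/10, d=(M2−M1)/(6·2)=-11/60, b=Δ1−h1·(2M1+M2)/6=-7/15
t_q=3/4 → seg 0, τ=3/4; S=4+-113/30·τ+0·τ²+11/90·τ³=157/128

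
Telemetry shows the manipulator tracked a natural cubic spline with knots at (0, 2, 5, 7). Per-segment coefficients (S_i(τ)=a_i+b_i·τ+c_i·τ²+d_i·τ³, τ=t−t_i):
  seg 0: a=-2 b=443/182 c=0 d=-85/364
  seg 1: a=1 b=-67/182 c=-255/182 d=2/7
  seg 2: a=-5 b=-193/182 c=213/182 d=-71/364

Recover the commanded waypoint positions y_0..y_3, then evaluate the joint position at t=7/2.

y_0 = S_0(0) = a_0 = -2
y_1 = S_1(0) = a_1 = 1
y_2 = S_2(0) = a_2 = -5
y_3 = S_2(2) = -4
t_q=7/2 is in segment 1 (τ=3/2); S_1(τ)=-181/104

y_0=-2 y_1=1 y_2=-5 y_3=-4
S(7/2) = -181/104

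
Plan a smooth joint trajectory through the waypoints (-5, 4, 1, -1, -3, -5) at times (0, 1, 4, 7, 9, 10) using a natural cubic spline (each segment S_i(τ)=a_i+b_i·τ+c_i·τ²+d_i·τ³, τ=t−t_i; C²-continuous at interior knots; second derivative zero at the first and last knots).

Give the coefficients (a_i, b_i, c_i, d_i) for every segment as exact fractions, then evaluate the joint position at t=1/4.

Δ: Δ0=9, Δ1=-1, Δ2=-2/3, Δ3=-1, Δ4=-2
row 1: diag=8, rhs=-60; c'=3/8, d'=-15/2
row 2: denom=12−3·3/8=87/8; d'=(2−3·-15/2)/(87/8)=196/87
row 3: denom=10−3·8/29=266/29; d'=(-2−3·196/87)/(266/29)=-127/133
row 4: denom=6−2·29/133=740/133; d'=(-6−2·-127/133)/(740/133)=-136/185
back: M4=-136/185
back: M3=-127/133−29/133·-136/185=-147/185
back: M2=196/87−8/29·-147/185=1372/555
back: M1=-15/2−3/8·1372/555=-1559/185
M: M0=0, M1=-1559/185, M2=1372/555, M3=-147/185, M4=-136/185, M5=0
seg 0: a=-5, c=M0/2=0, d=(M1−M0)/(6·1)=-1559/1110, b=Δ0−h0·(2M0+M1)/6=11549/1110
seg 1: a=4, c=M1/2=-1559/370, d=(M2−M1)/(6·3)=6049/9990, b=Δ1−h1·(2M1+M2)/6=3436/555
seg 2: a=1, c=M2/2=686/555, d=(M3−M2)/(6·3)=-49/270, b=Δ2−h2·(2M2+M3)/6=-3043/1110
seg 3: a=-1, c=M3/2=-147/370, d=(M4−M3)/(6·2)=11/2220, b=Δ3−h3·(2M3+M4)/6=-25/111
seg 4: a=-3, c=M4/2=-68/185, d=(M5−M4)/(6·1)=68/555, b=Δ4−h4·(2M4+M5)/6=-974/555
t_q=1/4 → seg 0, τ=1/4; S=-5+11549/1110·τ+0·τ²+-1559/1110·τ³=-11465/4736

  seg 0: a=-5 b=11549/1110 c=0 d=-1559/1110
  seg 1: a=4 b=3436/555 c=-1559/370 d=6049/9990
  seg 2: a=1 b=-3043/1110 c=686/555 d=-49/270
  seg 3: a=-1 b=-25/111 c=-147/370 d=11/2220
  seg 4: a=-3 b=-974/555 c=-68/185 d=68/555
S(1/4) = -11465/4736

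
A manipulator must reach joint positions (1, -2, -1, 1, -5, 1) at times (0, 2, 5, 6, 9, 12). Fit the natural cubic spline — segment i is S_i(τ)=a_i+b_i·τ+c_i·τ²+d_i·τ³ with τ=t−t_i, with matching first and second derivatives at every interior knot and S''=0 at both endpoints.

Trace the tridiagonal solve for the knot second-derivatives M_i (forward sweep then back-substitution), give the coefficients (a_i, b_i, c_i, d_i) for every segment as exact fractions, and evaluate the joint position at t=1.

Δ: Δ0=-3/2, Δ1=1/3, Δ2=2, Δ3=-2, Δ4=2
row 1: diag=10, rhs=11; c'=3/10, d'=11/10
row 2: denom=8−3·3/10=71/10; d'=(10−3·11/10)/(71/10)=67/71
row 3: denom=8−1·10/71=558/71; d'=(-24−1·67/71)/(558/71)=-1771/558
row 4: denom=12−3·71/186=673/62; d'=(24−3·-1771/558)/(673/62)=6235/2019
back: M4=6235/2019
back: M3=-1771/558−71/186·6235/2019=-8788/2019
back: M2=67/71−10/71·-8788/2019=3143/2019
back: M1=11/10−3/10·3143/2019=426/673
M: M0=0, M1=426/673, M2=3143/2019, M3=-8788/2019, M4=6235/2019, M5=0
seg 0: a=1, c=M0/2=0, d=(M1−M0)/(6·2)=71/1346, b=Δ0−h0·(2M0+M1)/6=-2303/1346
seg 1: a=-2, c=M1/2=213/673, d=(M2−M1)/(6·3)=1865/36342, b=Δ1−h1·(2M1+M2)/6=-1451/1346
seg 2: a=-1, c=M2/2=3143/4038, d=(M3−M2)/(6·1)=-3977/4038, b=Δ2−h2·(2M2+M3)/6=1485/673
seg 3: a=1, c=M3/2=-4394/2019, d=(M4−M3)/(6·3)=15023/36342, b=Δ3−h3·(2M3+M4)/6=3265/4038
seg 4: a=-5, c=M4/2=6235/4038, d=(M5−M4)/(6·3)=-6235/36342, b=Δ4−h4·(2M4+M5)/6=-2197/2019
t_q=1 → seg 0, τ=1; S=1+-2303/1346·τ+0·τ²+71/1346·τ³=-443/673

  seg 0: a=1 b=-2303/1346 c=0 d=71/1346
  seg 1: a=-2 b=-1451/1346 c=213/673 d=1865/36342
  seg 2: a=-1 b=1485/673 c=3143/4038 d=-3977/4038
  seg 3: a=1 b=3265/4038 c=-4394/2019 d=15023/36342
  seg 4: a=-5 b=-2197/2019 c=6235/4038 d=-6235/36342
S(1) = -443/673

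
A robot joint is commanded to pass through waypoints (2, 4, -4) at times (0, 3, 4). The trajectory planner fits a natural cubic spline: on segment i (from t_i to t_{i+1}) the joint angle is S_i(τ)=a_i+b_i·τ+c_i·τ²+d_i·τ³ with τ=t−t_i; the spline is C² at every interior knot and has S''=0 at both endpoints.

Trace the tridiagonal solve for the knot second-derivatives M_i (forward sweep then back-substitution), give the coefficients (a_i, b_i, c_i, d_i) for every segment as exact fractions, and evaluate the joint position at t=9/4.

Δ: Δ0=2/3, Δ1=-8
row 1: diag=8, rhs=-52; c'=1/8, d'=-13/2
back: M1=-13/2
M: M0=0, M1=-13/2, M2=0
seg 0: a=2, c=M0/2=0, d=(M1−M0)/(6·3)=-13/36, b=Δ0−h0·(2M0+M1)/6=47/12
seg 1: a=4, c=M1/2=-13/4, d=(M2−M1)/(6·1)=13/12, b=Δ1−h1·(2M1+M2)/6=-35/6
t_q=9/4 → seg 0, τ=9/4; S=2+47/12·τ+0·τ²+-13/36·τ³=1715/256

  seg 0: a=2 b=47/12 c=0 d=-13/36
  seg 1: a=4 b=-35/6 c=-13/4 d=13/12
S(9/4) = 1715/256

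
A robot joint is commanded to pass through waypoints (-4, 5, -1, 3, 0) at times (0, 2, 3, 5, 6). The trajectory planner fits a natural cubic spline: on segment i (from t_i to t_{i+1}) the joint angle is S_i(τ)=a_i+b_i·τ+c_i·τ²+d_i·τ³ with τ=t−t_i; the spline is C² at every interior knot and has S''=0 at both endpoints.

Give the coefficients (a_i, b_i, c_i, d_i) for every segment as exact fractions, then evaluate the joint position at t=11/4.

  seg 0: a=-4 b=1625/186 c=0 d=-197/186
  seg 1: a=5 b=-739/186 c=-197/31 d=805/186
  seg 2: a=-1 b=-344/93 c=411/62 d=-703/372
  seg 3: a=3 b=13/93 c=-146/31 d=146/93
S(11/4) = 1077/3968

Δ: Δ0=9/2, Δ1=-6, Δ2=2, Δ3=-3
row 1: diag=6, rhs=-63; c'=1/6, d'=-21/2
row 2: denom=6−1·1/6=35/6; d'=(48−1·-21/2)/(35/6)=351/35
row 3: denom=6−2·12/35=186/35; d'=(-30−2·351/35)/(186/35)=-292/31
back: M3=-292/31
back: M2=351/35−12/35·-292/31=411/31
back: M1=-21/2−1/6·411/31=-394/31
M: M0=0, M1=-394/31, M2=411/31, M3=-292/31, M4=0
seg 0: a=-4, c=M0/2=0, d=(M1−M0)/(6·2)=-197/186, b=Δ0−h0·(2M0+M1)/6=1625/186
seg 1: a=5, c=M1/2=-197/31, d=(M2−M1)/(6·1)=805/186, b=Δ1−h1·(2M1+M2)/6=-739/186
seg 2: a=-1, c=M2/2=411/62, d=(M3−M2)/(6·2)=-703/372, b=Δ2−h2·(2M2+M3)/6=-344/93
seg 3: a=3, c=M3/2=-146/31, d=(M4−M3)/(6·1)=146/93, b=Δ3−h3·(2M3+M4)/6=13/93
t_q=11/4 → seg 1, τ=3/4; S=5+-739/186·τ+-197/31·τ²+805/186·τ³=1077/3968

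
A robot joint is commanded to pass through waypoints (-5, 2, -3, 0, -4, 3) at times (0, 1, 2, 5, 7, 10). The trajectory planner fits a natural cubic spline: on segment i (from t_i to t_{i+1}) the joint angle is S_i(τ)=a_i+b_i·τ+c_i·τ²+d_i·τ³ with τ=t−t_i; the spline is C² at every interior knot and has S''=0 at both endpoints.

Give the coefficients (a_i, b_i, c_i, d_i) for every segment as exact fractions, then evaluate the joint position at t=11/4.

  seg 0: a=-5 b=6785/654 c=0 d=-2207/654
  seg 1: a=2 b=82/327 c=-2207/218 d=3187/654
  seg 2: a=-3 b=-3517/654 c=490/109 d=-4649/5886
  seg 3: a=0 b=88/327 c=-1709/654 d=967/1308
  seg 4: a=-4 b=-143/109 c=596/327 d=-596/2943
S(11/4) = -67497/13952

Δ: Δ0=7, Δ1=-5, Δ2=1, Δ3=-2, Δ4=7/3
row 1: diag=4, rhs=-72; c'=1/4, d'=-18
row 2: denom=8−1·1/4=31/4; d'=(36−1·-18)/(31/4)=216/31
row 3: denom=10−3·12/31=274/31; d'=(-18−3·216/31)/(274/31)=-603/137
row 4: denom=10−2·31/137=1308/137; d'=(26−2·-603/137)/(1308/137)=1192/327
back: M4=1192/327
back: M3=-603/137−31/137·1192/327=-1709/327
back: M2=216/31−12/31·-1709/327=980/109
back: M1=-18−1/4·980/109=-2207/109
M: M0=0, M1=-2207/109, M2=980/109, M3=-1709/327, M4=1192/327, M5=0
seg 0: a=-5, c=M0/2=0, d=(M1−M0)/(6·1)=-2207/654, b=Δ0−h0·(2M0+M1)/6=6785/654
seg 1: a=2, c=M1/2=-2207/218, d=(M2−M1)/(6·1)=3187/654, b=Δ1−h1·(2M1+M2)/6=82/327
seg 2: a=-3, c=M2/2=490/109, d=(M3−M2)/(6·3)=-4649/5886, b=Δ2−h2·(2M2+M3)/6=-3517/654
seg 3: a=0, c=M3/2=-1709/654, d=(M4−M3)/(6·2)=967/1308, b=Δ3−h3·(2M3+M4)/6=88/327
seg 4: a=-4, c=M4/2=596/327, d=(M5−M4)/(6·3)=-596/2943, b=Δ4−h4·(2M4+M5)/6=-143/109
t_q=11/4 → seg 2, τ=3/4; S=-3+-3517/654·τ+490/109·τ²+-4649/5886·τ³=-67497/13952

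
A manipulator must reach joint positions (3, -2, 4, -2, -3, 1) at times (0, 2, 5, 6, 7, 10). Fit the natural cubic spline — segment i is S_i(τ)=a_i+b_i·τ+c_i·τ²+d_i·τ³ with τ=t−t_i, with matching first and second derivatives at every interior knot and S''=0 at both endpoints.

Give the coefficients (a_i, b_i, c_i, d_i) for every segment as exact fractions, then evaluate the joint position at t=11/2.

Δ: Δ0=-5/2, Δ1=2, Δ2=-6, Δ3=-1, Δ4=4/3
row 1: diag=10, rhs=27; c'=3/10, d'=27/10
row 2: denom=8−3·3/10=71/10; d'=(-48−3·27/10)/(71/10)=-561/71
row 3: denom=4−1·10/71=274/71; d'=(30−1·-561/71)/(274/71)=2691/274
row 4: denom=8−1·71/274=2121/274; d'=(14−1·2691/274)/(2121/274)=1145/2121
back: M4=1145/2121
back: M3=2691/274−71/274·1145/2121=20534/2121
back: M2=-561/71−10/71·20534/2121=-19651/2121
back: M1=27/10−3/10·-19651/2121=3874/707
M: M0=0, M1=3874/707, M2=-19651/2121, M3=20534/2121, M4=1145/2121, M5=0
seg 0: a=3, c=M0/2=0, d=(M1−M0)/(6·2)=1937/4242, b=Δ0−h0·(2M0+M1)/6=-18353/4242
seg 1: a=-2, c=M1/2=1937/707, d=(M2−M1)/(6·3)=-31273/38178, b=Δ1−h1·(2M1+M2)/6=4891/4242
seg 2: a=4, c=M2/2=-19651/4242, d=(M3−M2)/(6·1)=4465/1414, b=Δ2−h2·(2M2+M3)/6=-9598/2121
seg 3: a=-2, c=M3/2=10267/2121, d=(M4−M3)/(6·1)=-6463/4242, b=Δ3−h3·(2M3+M4)/6=-18313/4242
seg 4: a=-3, c=M4/2=1145/4242, d=(M5−M4)/(6·3)=-1145/38178, b=Δ4−h4·(2M4+M5)/6=561/707
t_q=11/2 → seg 2, τ=1/2; S=4+-9598/2121·τ+-19651/4242·τ²+4465/1414·τ³=33053/33936

  seg 0: a=3 b=-18353/4242 c=0 d=1937/4242
  seg 1: a=-2 b=4891/4242 c=1937/707 d=-31273/38178
  seg 2: a=4 b=-9598/2121 c=-19651/4242 d=4465/1414
  seg 3: a=-2 b=-18313/4242 c=10267/2121 d=-6463/4242
  seg 4: a=-3 b=561/707 c=1145/4242 d=-1145/38178
S(11/2) = 33053/33936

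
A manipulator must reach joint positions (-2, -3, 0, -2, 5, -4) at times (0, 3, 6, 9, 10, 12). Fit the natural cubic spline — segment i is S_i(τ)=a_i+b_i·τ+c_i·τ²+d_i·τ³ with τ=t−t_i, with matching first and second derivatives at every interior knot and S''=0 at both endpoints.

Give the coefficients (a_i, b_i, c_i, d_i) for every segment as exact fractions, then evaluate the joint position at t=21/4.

  seg 0: a=-2 b=-459/422 c=0 d=955/11394
  seg 1: a=-3 b=248/211 c=955/1266 d=-343/1266
  seg 2: a=0 b=-681/422 c=-1066/633 d=7595/11394
  seg 3: a=-2 b=1325/211 c=1821/422 d=-1517/422
  seg 4: a=5 b=1741/422 c=-1365/211 d=455/422
S(21/4) = 10191/27008

Δ: Δ0=-1/3, Δ1=1, Δ2=-2/3, Δ3=7, Δ4=-9/2
row 1: diag=12, rhs=8; c'=1/4, d'=2/3
row 2: denom=12−3·1/4=45/4; d'=(-10−3·2/3)/(45/4)=-16/15
row 3: denom=8−3·4/15=36/5; d'=(46−3·-16/15)/(36/5)=41/6
row 4: denom=6−1·5/36=211/36; d'=(-69−1·41/6)/(211/36)=-2730/211
back: M4=-2730/211
back: M3=41/6−5/36·-2730/211=1821/211
back: M2=-16/15−4/15·1821/211=-2132/633
back: M1=2/3−1/4·-2132/633=955/633
M: M0=0, M1=955/633, M2=-2132/633, M3=1821/211, M4=-2730/211, M5=0
seg 0: a=-2, c=M0/2=0, d=(M1−M0)/(6·3)=955/11394, b=Δ0−h0·(2M0+M1)/6=-459/422
seg 1: a=-3, c=M1/2=955/1266, d=(M2−M1)/(6·3)=-343/1266, b=Δ1−h1·(2M1+M2)/6=248/211
seg 2: a=0, c=M2/2=-1066/633, d=(M3−M2)/(6·3)=7595/11394, b=Δ2−h2·(2M2+M3)/6=-681/422
seg 3: a=-2, c=M3/2=1821/422, d=(M4−M3)/(6·1)=-1517/422, b=Δ3−h3·(2M3+M4)/6=1325/211
seg 4: a=5, c=M4/2=-1365/211, d=(M5−M4)/(6·2)=455/422, b=Δ4−h4·(2M4+M5)/6=1741/422
t_q=21/4 → seg 1, τ=9/4; S=-3+248/211·τ+955/1266·τ²+-343/1266·τ³=10191/27008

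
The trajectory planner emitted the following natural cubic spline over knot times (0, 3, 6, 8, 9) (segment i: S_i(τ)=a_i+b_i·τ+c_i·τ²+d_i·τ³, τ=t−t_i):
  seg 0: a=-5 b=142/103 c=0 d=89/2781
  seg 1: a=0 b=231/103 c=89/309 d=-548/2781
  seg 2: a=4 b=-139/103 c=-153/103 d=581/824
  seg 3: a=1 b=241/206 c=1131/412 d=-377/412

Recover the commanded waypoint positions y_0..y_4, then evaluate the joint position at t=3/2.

y_0 = S_0(0) = a_0 = -5
y_1 = S_1(0) = a_1 = 0
y_2 = S_2(0) = a_2 = 4
y_3 = S_3(0) = a_3 = 1
y_4 = S_3(1) = 4
t_q=3/2 is in segment 0 (τ=3/2); S_0(τ)=-2327/824

y_0=-5 y_1=0 y_2=4 y_3=1 y_4=4
S(3/2) = -2327/824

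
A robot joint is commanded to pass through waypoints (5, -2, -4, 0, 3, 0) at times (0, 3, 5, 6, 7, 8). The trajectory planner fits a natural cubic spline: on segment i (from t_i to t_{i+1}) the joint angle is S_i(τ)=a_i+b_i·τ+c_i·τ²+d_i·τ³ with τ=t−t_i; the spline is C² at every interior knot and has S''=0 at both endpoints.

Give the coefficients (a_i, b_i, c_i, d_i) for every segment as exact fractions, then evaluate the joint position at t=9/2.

Δ: Δ0=-7/3, Δ1=-1, Δ2=4, Δ3=3, Δ4=-3
row 1: diag=10, rhs=8; c'=1/5, d'=4/5
row 2: denom=6−2·1/5=28/5; d'=(30−2·4/5)/(28/5)=71/14
row 3: denom=4−1·5/28=107/28; d'=(-6−1·71/14)/(107/28)=-310/107
row 4: denom=4−1·28/107=400/107; d'=(-36−1·-310/107)/(400/107)=-1771/200
back: M4=-1771/200
back: M3=-310/107−28/107·-1771/200=-29/50
back: M2=71/14−5/28·-29/50=207/40
back: M1=4/5−1/5·207/40=-47/200
M: M0=0, M1=-47/200, M2=207/40, M3=-29/50, M4=-1771/200, M5=0
seg 0: a=5, c=M0/2=0, d=(M1−M0)/(6·3)=-47/3600, b=Δ0−h0·(2M0+M1)/6=-2659/1200
seg 1: a=-2, c=M1/2=-47/400, d=(M2−M1)/(6·2)=541/1200, b=Δ1−h1·(2M1+M2)/6=-1541/600
seg 2: a=-4, c=M2/2=207/80, d=(M3−M2)/(6·1)=-1151/1200, b=Δ2−h2·(2M2+M3)/6=1423/600
seg 3: a=0, c=M3/2=-29/100, d=(M4−M3)/(6·1)=-331/240, b=Δ3−h3·(2M3+M4)/6=5603/1200
seg 4: a=3, c=M4/2=-1771/400, d=(M5−M4)/(6·1)=1771/1200, b=Δ4−h4·(2M4+M5)/6=-29/600
t_q=9/2 → seg 1, τ=3/2; S=-2+-1541/600·τ+-47/400·τ²+541/1200·τ³=-2941/640

  seg 0: a=5 b=-2659/1200 c=0 d=-47/3600
  seg 1: a=-2 b=-1541/600 c=-47/400 d=541/1200
  seg 2: a=-4 b=1423/600 c=207/80 d=-1151/1200
  seg 3: a=0 b=5603/1200 c=-29/100 d=-331/240
  seg 4: a=3 b=-29/600 c=-1771/400 d=1771/1200
S(9/2) = -2941/640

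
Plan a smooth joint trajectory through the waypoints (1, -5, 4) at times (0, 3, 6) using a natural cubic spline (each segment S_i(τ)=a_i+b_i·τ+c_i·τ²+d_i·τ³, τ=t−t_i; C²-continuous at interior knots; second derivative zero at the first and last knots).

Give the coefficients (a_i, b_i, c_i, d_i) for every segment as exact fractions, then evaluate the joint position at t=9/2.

Δ: Δ0=-2, Δ1=3
row 1: diag=12, rhs=30; c'=1/4, d'=5/2
back: M1=5/2
M: M0=0, M1=5/2, M2=0
seg 0: a=1, c=M0/2=0, d=(M1−M0)/(6·3)=5/36, b=Δ0−h0·(2M0+M1)/6=-13/4
seg 1: a=-5, c=M1/2=5/4, d=(M2−M1)/(6·3)=-5/36, b=Δ1−h1·(2M1+M2)/6=1/2
t_q=9/2 → seg 1, τ=3/2; S=-5+1/2·τ+5/4·τ²+-5/36·τ³=-61/32

  seg 0: a=1 b=-13/4 c=0 d=5/36
  seg 1: a=-5 b=1/2 c=5/4 d=-5/36
S(9/2) = -61/32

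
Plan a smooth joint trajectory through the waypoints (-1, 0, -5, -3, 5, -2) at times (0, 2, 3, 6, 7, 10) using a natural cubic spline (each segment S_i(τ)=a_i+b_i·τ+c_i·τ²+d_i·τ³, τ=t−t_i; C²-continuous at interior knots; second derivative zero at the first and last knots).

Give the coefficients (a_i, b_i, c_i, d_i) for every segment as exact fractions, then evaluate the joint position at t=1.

  seg 0: a=-1 b=4211/1686 c=0 d=-421/843
  seg 1: a=0 b=-5893/1686 c=-842/281 d=2515/1686
  seg 2: a=-5 b=-4226/843 c=831/562 d=233/1686
  seg 3: a=-3 b=12797/1686 c=765/281 d=-3899/1686
  seg 4: a=5 b=5140/843 c=-2369/562 d=2369/5058
S(1) = 561/562

Δ: Δ0=1/2, Δ1=-5, Δ2=2/3, Δ3=8, Δ4=-7/3
row 1: diag=6, rhs=-33; c'=1/6, d'=-11/2
row 2: denom=8−1·1/6=47/6; d'=(34−1·-11/2)/(47/6)=237/47
row 3: denom=8−3·18/47=322/47; d'=(44−3·237/47)/(322/47)=59/14
row 4: denom=8−1·47/322=2529/322; d'=(-62−1·59/14)/(2529/322)=-2369/281
back: M4=-2369/281
back: M3=59/14−47/322·-2369/281=1530/281
back: M2=237/47−18/47·1530/281=831/281
back: M1=-11/2−1/6·831/281=-1684/281
M: M0=0, M1=-1684/281, M2=831/281, M3=1530/281, M4=-2369/281, M5=0
seg 0: a=-1, c=M0/2=0, d=(M1−M0)/(6·2)=-421/843, b=Δ0−h0·(2M0+M1)/6=4211/1686
seg 1: a=0, c=M1/2=-842/281, d=(M2−M1)/(6·1)=2515/1686, b=Δ1−h1·(2M1+M2)/6=-5893/1686
seg 2: a=-5, c=M2/2=831/562, d=(M3−M2)/(6·3)=233/1686, b=Δ2−h2·(2M2+M3)/6=-4226/843
seg 3: a=-3, c=M3/2=765/281, d=(M4−M3)/(6·1)=-3899/1686, b=Δ3−h3·(2M3+M4)/6=12797/1686
seg 4: a=5, c=M4/2=-2369/562, d=(M5−M4)/(6·3)=2369/5058, b=Δ4−h4·(2M4+M5)/6=5140/843
t_q=1 → seg 0, τ=1; S=-1+4211/1686·τ+0·τ²+-421/843·τ³=561/562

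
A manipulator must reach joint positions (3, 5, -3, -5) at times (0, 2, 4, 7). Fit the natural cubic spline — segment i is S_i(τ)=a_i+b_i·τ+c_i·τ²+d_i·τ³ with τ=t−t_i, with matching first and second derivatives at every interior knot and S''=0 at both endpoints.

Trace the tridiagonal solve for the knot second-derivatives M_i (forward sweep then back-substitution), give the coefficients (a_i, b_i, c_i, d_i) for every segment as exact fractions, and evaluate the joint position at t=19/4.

  seg 0: a=3 b=142/57 c=0 d=-85/228
  seg 1: a=5 b=-113/57 c=-85/38 d=35/57
  seg 2: a=-3 b=-203/57 c=55/38 d=-55/342
S(19/4) = -11977/2432

Δ: Δ0=1, Δ1=-4, Δ2=-2/3
row 1: diag=8, rhs=-30; c'=1/4, d'=-15/4
row 2: denom=10−2·1/4=19/2; d'=(20−2·-15/4)/(19/2)=55/19
back: M2=55/19
back: M1=-15/4−1/4·55/19=-85/19
M: M0=0, M1=-85/19, M2=55/19, M3=0
seg 0: a=3, c=M0/2=0, d=(M1−M0)/(6·2)=-85/228, b=Δ0−h0·(2M0+M1)/6=142/57
seg 1: a=5, c=M1/2=-85/38, d=(M2−M1)/(6·2)=35/57, b=Δ1−h1·(2M1+M2)/6=-113/57
seg 2: a=-3, c=M2/2=55/38, d=(M3−M2)/(6·3)=-55/342, b=Δ2−h2·(2M2+M3)/6=-203/57
t_q=19/4 → seg 2, τ=3/4; S=-3+-203/57·τ+55/38·τ²+-55/342·τ³=-11977/2432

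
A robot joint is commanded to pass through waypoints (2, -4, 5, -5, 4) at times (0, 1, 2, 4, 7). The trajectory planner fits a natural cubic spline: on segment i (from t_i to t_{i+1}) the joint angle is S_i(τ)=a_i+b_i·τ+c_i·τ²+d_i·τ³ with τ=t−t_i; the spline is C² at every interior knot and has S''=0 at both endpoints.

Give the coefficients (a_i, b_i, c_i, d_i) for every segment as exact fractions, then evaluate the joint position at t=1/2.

  seg 0: a=2 b=-1140/107 c=0 d=498/107
  seg 1: a=-4 b=354/107 c=1494/107 d=-885/107
  seg 2: a=5 b=687/107 c=-1161/107 d=275/107
  seg 3: a=-5 b=-657/107 c=489/107 d=-163/321
S(1/2) = -1175/428

Δ: Δ0=-6, Δ1=9, Δ2=-5, Δ3=3
row 1: diag=4, rhs=90; c'=1/4, d'=45/2
row 2: denom=6−1·1/4=23/4; d'=(-84−1·45/2)/(23/4)=-426/23
row 3: denom=10−2·8/23=214/23; d'=(48−2·-426/23)/(214/23)=978/107
back: M3=978/107
back: M2=-426/23−8/23·978/107=-2322/107
back: M1=45/2−1/4·-2322/107=2988/107
M: M0=0, M1=2988/107, M2=-2322/107, M3=978/107, M4=0
seg 0: a=2, c=M0/2=0, d=(M1−M0)/(6·1)=498/107, b=Δ0−h0·(2M0+M1)/6=-1140/107
seg 1: a=-4, c=M1/2=1494/107, d=(M2−M1)/(6·1)=-885/107, b=Δ1−h1·(2M1+M2)/6=354/107
seg 2: a=5, c=M2/2=-1161/107, d=(M3−M2)/(6·2)=275/107, b=Δ2−h2·(2M2+M3)/6=687/107
seg 3: a=-5, c=M3/2=489/107, d=(M4−M3)/(6·3)=-163/321, b=Δ3−h3·(2M3+M4)/6=-657/107
t_q=1/2 → seg 0, τ=1/2; S=2+-1140/107·τ+0·τ²+498/107·τ³=-1175/428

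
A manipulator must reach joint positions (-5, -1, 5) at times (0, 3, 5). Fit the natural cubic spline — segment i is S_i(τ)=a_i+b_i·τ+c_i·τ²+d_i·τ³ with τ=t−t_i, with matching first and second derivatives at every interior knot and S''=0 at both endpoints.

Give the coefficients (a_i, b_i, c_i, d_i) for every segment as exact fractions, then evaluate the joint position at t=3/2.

  seg 0: a=-5 b=5/6 c=0 d=1/18
  seg 1: a=-1 b=7/3 c=1/2 d=-1/12
S(3/2) = -57/16

Δ: Δ0=4/3, Δ1=3
row 1: diag=10, rhs=10; c'=1/5, d'=1
back: M1=1
M: M0=0, M1=1, M2=0
seg 0: a=-5, c=M0/2=0, d=(M1−M0)/(6·3)=1/18, b=Δ0−h0·(2M0+M1)/6=5/6
seg 1: a=-1, c=M1/2=1/2, d=(M2−M1)/(6·2)=-1/12, b=Δ1−h1·(2M1+M2)/6=7/3
t_q=3/2 → seg 0, τ=3/2; S=-5+5/6·τ+0·τ²+1/18·τ³=-57/16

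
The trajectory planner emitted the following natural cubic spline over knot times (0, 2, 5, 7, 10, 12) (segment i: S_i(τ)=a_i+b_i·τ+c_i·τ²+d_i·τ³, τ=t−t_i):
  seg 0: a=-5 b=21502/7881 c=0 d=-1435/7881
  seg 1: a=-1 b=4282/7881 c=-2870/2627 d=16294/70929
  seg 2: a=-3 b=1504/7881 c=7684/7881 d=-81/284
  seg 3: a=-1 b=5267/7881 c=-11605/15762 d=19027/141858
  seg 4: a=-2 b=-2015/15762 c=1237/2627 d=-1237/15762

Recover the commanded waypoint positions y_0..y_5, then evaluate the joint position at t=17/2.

y_0=-5 y_1=-1 y_2=-3 y_3=-1 y_4=-2 y_5=-1
S(17/2) = -50499/42032

y_0 = S_0(0) = a_0 = -5
y_1 = S_1(0) = a_1 = -1
y_2 = S_2(0) = a_2 = -3
y_3 = S_3(0) = a_3 = -1
y_4 = S_4(0) = a_4 = -2
y_5 = S_4(2) = -1
t_q=17/2 is in segment 3 (τ=3/2); S_3(τ)=-50499/42032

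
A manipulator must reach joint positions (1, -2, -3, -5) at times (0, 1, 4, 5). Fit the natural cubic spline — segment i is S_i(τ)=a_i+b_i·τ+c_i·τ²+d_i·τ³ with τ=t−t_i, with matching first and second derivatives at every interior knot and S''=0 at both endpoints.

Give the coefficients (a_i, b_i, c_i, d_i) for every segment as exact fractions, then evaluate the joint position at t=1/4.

  seg 0: a=1 b=-574/165 c=0 d=79/165
  seg 1: a=-2 b=-337/165 c=79/55 d=-13/45
  seg 2: a=-3 b=-202/165 c=-64/55 d=64/165
S(1/4) = 97/704

Δ: Δ0=-3, Δ1=-1/3, Δ2=-2
row 1: diag=8, rhs=16; c'=3/8, d'=2
row 2: denom=8−3·3/8=55/8; d'=(-10−3·2)/(55/8)=-128/55
back: M2=-128/55
back: M1=2−3/8·-128/55=158/55
M: M0=0, M1=158/55, M2=-128/55, M3=0
seg 0: a=1, c=M0/2=0, d=(M1−M0)/(6·1)=79/165, b=Δ0−h0·(2M0+M1)/6=-574/165
seg 1: a=-2, c=M1/2=79/55, d=(M2−M1)/(6·3)=-13/45, b=Δ1−h1·(2M1+M2)/6=-337/165
seg 2: a=-3, c=M2/2=-64/55, d=(M3−M2)/(6·1)=64/165, b=Δ2−h2·(2M2+M3)/6=-202/165
t_q=1/4 → seg 0, τ=1/4; S=1+-574/165·τ+0·τ²+79/165·τ³=97/704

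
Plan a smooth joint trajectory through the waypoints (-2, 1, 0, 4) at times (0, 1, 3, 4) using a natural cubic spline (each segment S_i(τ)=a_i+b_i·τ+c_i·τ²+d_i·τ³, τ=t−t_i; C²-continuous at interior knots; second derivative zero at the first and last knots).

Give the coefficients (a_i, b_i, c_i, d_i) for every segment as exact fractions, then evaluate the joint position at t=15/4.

  seg 0: a=-2 b=63/16 c=0 d=-15/16
  seg 1: a=1 b=9/8 c=-45/16 d=1
  seg 2: a=0 b=15/8 c=51/16 d=-17/16
S(15/4) = 2817/1024

Δ: Δ0=3, Δ1=-1/2, Δ2=4
row 1: diag=6, rhs=-21; c'=1/3, d'=-7/2
row 2: denom=6−2·1/3=16/3; d'=(27−2·-7/2)/(16/3)=51/8
back: M2=51/8
back: M1=-7/2−1/3·51/8=-45/8
M: M0=0, M1=-45/8, M2=51/8, M3=0
seg 0: a=-2, c=M0/2=0, d=(M1−M0)/(6·1)=-15/16, b=Δ0−h0·(2M0+M1)/6=63/16
seg 1: a=1, c=M1/2=-45/16, d=(M2−M1)/(6·2)=1, b=Δ1−h1·(2M1+M2)/6=9/8
seg 2: a=0, c=M2/2=51/16, d=(M3−M2)/(6·1)=-17/16, b=Δ2−h2·(2M2+M3)/6=15/8
t_q=15/4 → seg 2, τ=3/4; S=0+15/8·τ+51/16·τ²+-17/16·τ³=2817/1024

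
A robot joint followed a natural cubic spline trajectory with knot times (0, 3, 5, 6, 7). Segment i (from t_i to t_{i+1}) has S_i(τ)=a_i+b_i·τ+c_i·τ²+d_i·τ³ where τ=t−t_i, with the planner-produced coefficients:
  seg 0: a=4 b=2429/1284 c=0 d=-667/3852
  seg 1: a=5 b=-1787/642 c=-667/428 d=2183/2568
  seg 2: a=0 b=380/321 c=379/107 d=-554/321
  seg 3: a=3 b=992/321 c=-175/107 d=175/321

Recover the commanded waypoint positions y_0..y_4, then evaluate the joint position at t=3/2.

y_0=4 y_1=5 y_2=0 y_3=3 y_4=5
S(3/2) = 21411/3424

y_0 = S_0(0) = a_0 = 4
y_1 = S_1(0) = a_1 = 5
y_2 = S_2(0) = a_2 = 0
y_3 = S_3(0) = a_3 = 3
y_4 = S_3(1) = 5
t_q=3/2 is in segment 0 (τ=3/2); S_0(τ)=21411/3424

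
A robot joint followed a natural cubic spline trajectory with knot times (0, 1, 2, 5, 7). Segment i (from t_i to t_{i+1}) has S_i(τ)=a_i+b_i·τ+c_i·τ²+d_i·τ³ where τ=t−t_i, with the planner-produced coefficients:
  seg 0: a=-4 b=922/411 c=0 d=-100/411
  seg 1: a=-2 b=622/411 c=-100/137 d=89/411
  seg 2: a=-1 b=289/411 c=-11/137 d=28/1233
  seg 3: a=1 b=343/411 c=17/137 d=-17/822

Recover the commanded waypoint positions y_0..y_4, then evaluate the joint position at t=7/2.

y_0 = S_0(0) = a_0 = -4
y_1 = S_1(0) = a_1 = -2
y_2 = S_2(0) = a_2 = -1
y_3 = S_3(0) = a_3 = 1
y_4 = S_3(2) = 3
t_q=7/2 is in segment 2 (τ=3/2); S_2(τ)=-27/548

y_0=-4 y_1=-2 y_2=-1 y_3=1 y_4=3
S(7/2) = -27/548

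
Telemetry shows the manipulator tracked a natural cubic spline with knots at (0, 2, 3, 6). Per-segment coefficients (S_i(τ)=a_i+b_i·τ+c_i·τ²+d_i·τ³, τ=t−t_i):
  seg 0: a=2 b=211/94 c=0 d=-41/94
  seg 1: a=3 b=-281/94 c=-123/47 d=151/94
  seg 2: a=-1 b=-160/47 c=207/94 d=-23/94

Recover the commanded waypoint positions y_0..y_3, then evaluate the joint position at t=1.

y_0=2 y_1=3 y_2=-1 y_3=2
S(1) = 179/47

y_0 = S_0(0) = a_0 = 2
y_1 = S_1(0) = a_1 = 3
y_2 = S_2(0) = a_2 = -1
y_3 = S_2(3) = 2
t_q=1 is in segment 0 (τ=1); S_0(τ)=179/47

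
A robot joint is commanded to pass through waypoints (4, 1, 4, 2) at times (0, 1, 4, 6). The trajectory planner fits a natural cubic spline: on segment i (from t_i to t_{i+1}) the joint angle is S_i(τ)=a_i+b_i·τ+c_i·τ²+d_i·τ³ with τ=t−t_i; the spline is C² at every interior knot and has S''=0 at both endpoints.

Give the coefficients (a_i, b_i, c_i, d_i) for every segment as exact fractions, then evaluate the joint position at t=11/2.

  seg 0: a=4 b=-259/71 c=0 d=46/71
  seg 1: a=1 b=-121/71 c=138/71 d=-74/213
  seg 2: a=4 b=41/71 c=-84/71 d=14/71
S(11/2) = 815/284

Δ: Δ0=-3, Δ1=1, Δ2=-1
row 1: diag=8, rhs=24; c'=3/8, d'=3
row 2: denom=10−3·3/8=71/8; d'=(-12−3·3)/(71/8)=-168/71
back: M2=-168/71
back: M1=3−3/8·-168/71=276/71
M: M0=0, M1=276/71, M2=-168/71, M3=0
seg 0: a=4, c=M0/2=0, d=(M1−M0)/(6·1)=46/71, b=Δ0−h0·(2M0+M1)/6=-259/71
seg 1: a=1, c=M1/2=138/71, d=(M2−M1)/(6·3)=-74/213, b=Δ1−h1·(2M1+M2)/6=-121/71
seg 2: a=4, c=M2/2=-84/71, d=(M3−M2)/(6·2)=14/71, b=Δ2−h2·(2M2+M3)/6=41/71
t_q=11/2 → seg 2, τ=3/2; S=4+41/71·τ+-84/71·τ²+14/71·τ³=815/284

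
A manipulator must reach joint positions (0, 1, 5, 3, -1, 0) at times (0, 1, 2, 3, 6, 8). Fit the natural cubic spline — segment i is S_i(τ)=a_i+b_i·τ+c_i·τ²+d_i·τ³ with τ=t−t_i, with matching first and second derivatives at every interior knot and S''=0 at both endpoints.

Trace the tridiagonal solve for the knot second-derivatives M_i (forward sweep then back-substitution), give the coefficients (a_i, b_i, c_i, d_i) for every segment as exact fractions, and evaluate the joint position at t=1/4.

Δ: Δ0=1, Δ1=4, Δ2=-2, Δ3=-4/3, Δ4=1/2
row 1: diag=4, rhs=18; c'=1/4, d'=9/2
row 2: denom=4−1·1/4=15/4; d'=(-36−1·9/2)/(15/4)=-54/5
row 3: denom=8−1·4/15=116/15; d'=(4−1·-54/5)/(116/15)=111/58
row 4: denom=10−3·45/116=1025/116; d'=(11−3·111/58)/(1025/116)=122/205
back: M4=122/205
back: M3=111/58−45/116·122/205=69/41
back: M2=-54/5−4/15·69/41=-2306/205
back: M1=9/2−1/4·-2306/205=1499/205
M: M0=0, M1=1499/205, M2=-2306/205, M3=69/41, M4=122/205, M5=0
seg 0: a=0, c=M0/2=0, d=(M1−M0)/(6·1)=1499/1230, b=Δ0−h0·(2M0+M1)/6=-269/1230
seg 1: a=1, c=M1/2=1499/410, d=(M2−M1)/(6·1)=-761/246, b=Δ1−h1·(2M1+M2)/6=2114/615
seg 2: a=5, c=M2/2=-1153/205, d=(M3−M2)/(6·1)=2651/1230, b=Δ2−h2·(2M2+M3)/6=1807/1230
seg 3: a=3, c=M3/2=69/82, d=(M4−M3)/(6·3)=-223/3690, b=Δ3−h3·(2M3+M4)/6=-2038/615
seg 4: a=-1, c=M4/2=61/205, d=(M5−M4)/(6·2)=-61/1230, b=Δ4−h4·(2M4+M5)/6=127/1230
t_q=1/4 → seg 0, τ=1/4; S=0+-269/1230·τ+0·τ²+1499/1230·τ³=-187/5248

  seg 0: a=0 b=-269/1230 c=0 d=1499/1230
  seg 1: a=1 b=2114/615 c=1499/410 d=-761/246
  seg 2: a=5 b=1807/1230 c=-1153/205 d=2651/1230
  seg 3: a=3 b=-2038/615 c=69/82 d=-223/3690
  seg 4: a=-1 b=127/1230 c=61/205 d=-61/1230
S(1/4) = -187/5248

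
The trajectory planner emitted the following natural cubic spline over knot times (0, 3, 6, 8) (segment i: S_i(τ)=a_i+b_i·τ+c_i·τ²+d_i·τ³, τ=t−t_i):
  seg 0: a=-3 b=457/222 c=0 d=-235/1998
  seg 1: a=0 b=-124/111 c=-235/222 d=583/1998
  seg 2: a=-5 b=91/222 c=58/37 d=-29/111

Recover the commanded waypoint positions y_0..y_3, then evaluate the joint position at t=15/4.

y_0 = S_0(0) = a_0 = -3
y_1 = S_1(0) = a_1 = 0
y_2 = S_2(0) = a_2 = -5
y_3 = S_2(2) = 0
t_q=15/4 is in segment 1 (τ=3/4); S_1(τ)=-6205/4736

y_0=-3 y_1=0 y_2=-5 y_3=0
S(15/4) = -6205/4736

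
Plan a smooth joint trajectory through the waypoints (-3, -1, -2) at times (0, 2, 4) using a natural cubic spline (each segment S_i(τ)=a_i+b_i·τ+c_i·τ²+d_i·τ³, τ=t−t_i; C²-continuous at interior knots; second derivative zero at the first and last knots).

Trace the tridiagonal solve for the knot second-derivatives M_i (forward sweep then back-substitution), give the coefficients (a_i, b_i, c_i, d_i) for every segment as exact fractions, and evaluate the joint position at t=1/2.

  seg 0: a=-3 b=11/8 c=0 d=-3/32
  seg 1: a=-1 b=1/4 c=-9/16 d=3/32
S(1/2) = -595/256

Δ: Δ0=1, Δ1=-1/2
row 1: diag=8, rhs=-9; c'=1/4, d'=-9/8
back: M1=-9/8
M: M0=0, M1=-9/8, M2=0
seg 0: a=-3, c=M0/2=0, d=(M1−M0)/(6·2)=-3/32, b=Δ0−h0·(2M0+M1)/6=11/8
seg 1: a=-1, c=M1/2=-9/16, d=(M2−M1)/(6·2)=3/32, b=Δ1−h1·(2M1+M2)/6=1/4
t_q=1/2 → seg 0, τ=1/2; S=-3+11/8·τ+0·τ²+-3/32·τ³=-595/256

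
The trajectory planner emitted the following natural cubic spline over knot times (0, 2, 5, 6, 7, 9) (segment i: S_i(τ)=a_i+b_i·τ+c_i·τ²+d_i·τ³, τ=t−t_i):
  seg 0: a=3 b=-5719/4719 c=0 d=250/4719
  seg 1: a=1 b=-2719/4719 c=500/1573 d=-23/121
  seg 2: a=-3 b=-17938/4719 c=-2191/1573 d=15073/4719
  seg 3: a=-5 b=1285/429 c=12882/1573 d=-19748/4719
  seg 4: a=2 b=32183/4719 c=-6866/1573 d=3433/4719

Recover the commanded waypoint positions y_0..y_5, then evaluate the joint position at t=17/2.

y_0 = S_0(0) = a_0 = 3
y_1 = S_1(0) = a_1 = 1
y_2 = S_2(0) = a_2 = -3
y_3 = S_3(0) = a_3 = -5
y_4 = S_4(0) = a_4 = 2
y_5 = S_4(2) = 4
t_q=17/2 is in segment 4 (τ=3/2); S_4(τ)=61209/12584

y_0=3 y_1=1 y_2=-3 y_3=-5 y_4=2 y_5=4
S(17/2) = 61209/12584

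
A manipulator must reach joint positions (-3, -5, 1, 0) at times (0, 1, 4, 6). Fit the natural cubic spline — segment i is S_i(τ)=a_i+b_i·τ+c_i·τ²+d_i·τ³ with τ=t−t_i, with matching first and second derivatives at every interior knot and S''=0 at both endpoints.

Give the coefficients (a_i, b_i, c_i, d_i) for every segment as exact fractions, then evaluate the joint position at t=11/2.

  seg 0: a=-3 b=-379/142 c=0 d=95/142
  seg 1: a=-5 b=-47/71 c=285/142 d=-53/142
  seg 2: a=1 b=185/142 c=-96/71 d=16/71
S(11/2) = 191/284

Δ: Δ0=-2, Δ1=2, Δ2=-1/2
row 1: diag=8, rhs=24; c'=3/8, d'=3
row 2: denom=10−3·3/8=71/8; d'=(-15−3·3)/(71/8)=-192/71
back: M2=-192/71
back: M1=3−3/8·-192/71=285/71
M: M0=0, M1=285/71, M2=-192/71, M3=0
seg 0: a=-3, c=M0/2=0, d=(M1−M0)/(6·1)=95/142, b=Δ0−h0·(2M0+M1)/6=-379/142
seg 1: a=-5, c=M1/2=285/142, d=(M2−M1)/(6·3)=-53/142, b=Δ1−h1·(2M1+M2)/6=-47/71
seg 2: a=1, c=M2/2=-96/71, d=(M3−M2)/(6·2)=16/71, b=Δ2−h2·(2M2+M3)/6=185/142
t_q=11/2 → seg 2, τ=3/2; S=1+185/142·τ+-96/71·τ²+16/71·τ³=191/284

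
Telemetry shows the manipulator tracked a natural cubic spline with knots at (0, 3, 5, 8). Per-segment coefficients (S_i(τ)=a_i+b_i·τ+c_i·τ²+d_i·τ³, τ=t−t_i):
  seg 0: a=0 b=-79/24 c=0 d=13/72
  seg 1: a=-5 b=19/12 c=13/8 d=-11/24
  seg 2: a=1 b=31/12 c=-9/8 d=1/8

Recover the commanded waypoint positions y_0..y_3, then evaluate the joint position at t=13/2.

y_0=0 y_1=-5 y_2=1 y_3=2
S(13/2) = 177/64

y_0 = S_0(0) = a_0 = 0
y_1 = S_1(0) = a_1 = -5
y_2 = S_2(0) = a_2 = 1
y_3 = S_2(3) = 2
t_q=13/2 is in segment 2 (τ=3/2); S_2(τ)=177/64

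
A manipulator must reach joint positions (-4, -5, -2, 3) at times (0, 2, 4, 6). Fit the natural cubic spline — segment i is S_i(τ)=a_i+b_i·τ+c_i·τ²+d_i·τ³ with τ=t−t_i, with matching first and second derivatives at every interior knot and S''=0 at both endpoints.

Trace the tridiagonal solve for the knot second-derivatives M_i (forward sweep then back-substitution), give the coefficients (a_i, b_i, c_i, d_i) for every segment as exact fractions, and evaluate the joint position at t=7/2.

Δ: Δ0=-1/2, Δ1=3/2, Δ2=5/2
row 1: diag=8, rhs=12; c'=1/4, d'=3/2
row 2: denom=8−2·1/4=15/2; d'=(6−2·3/2)/(15/2)=2/5
back: M2=2/5
back: M1=3/2−1/4·2/5=7/5
M: M0=0, M1=7/5, M2=2/5, M3=0
seg 0: a=-4, c=M0/2=0, d=(M1−M0)/(6·2)=7/60, b=Δ0−h0·(2M0+M1)/6=-29/30
seg 1: a=-5, c=M1/2=7/10, d=(M2−M1)/(6·2)=-1/12, b=Δ1−h1·(2M1+M2)/6=13/30
seg 2: a=-2, c=M2/2=1/5, d=(M3−M2)/(6·2)=-1/30, b=Δ2−h2·(2M2+M3)/6=67/30
t_q=7/2 → seg 1, τ=3/2; S=-5+13/30·τ+7/10·τ²+-1/12·τ³=-489/160

  seg 0: a=-4 b=-29/30 c=0 d=7/60
  seg 1: a=-5 b=13/30 c=7/10 d=-1/12
  seg 2: a=-2 b=67/30 c=1/5 d=-1/30
S(7/2) = -489/160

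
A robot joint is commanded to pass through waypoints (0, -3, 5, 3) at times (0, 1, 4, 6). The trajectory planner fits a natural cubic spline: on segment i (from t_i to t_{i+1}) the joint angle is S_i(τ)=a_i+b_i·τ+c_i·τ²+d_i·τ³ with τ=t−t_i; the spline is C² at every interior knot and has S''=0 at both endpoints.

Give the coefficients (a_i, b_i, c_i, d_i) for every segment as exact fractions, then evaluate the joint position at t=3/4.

  seg 0: a=0 b=-842/213 c=0 d=203/213
  seg 1: a=-3 b=-233/213 c=203/71 d=-38/71
  seg 2: a=5 b=343/213 c=-139/71 d=139/426
S(3/4) = -11645/4544

Δ: Δ0=-3, Δ1=8/3, Δ2=-1
row 1: diag=8, rhs=34; c'=3/8, d'=17/4
row 2: denom=10−3·3/8=71/8; d'=(-22−3·17/4)/(71/8)=-278/71
back: M2=-278/71
back: M1=17/4−3/8·-278/71=406/71
M: M0=0, M1=406/71, M2=-278/71, M3=0
seg 0: a=0, c=M0/2=0, d=(M1−M0)/(6·1)=203/213, b=Δ0−h0·(2M0+M1)/6=-842/213
seg 1: a=-3, c=M1/2=203/71, d=(M2−M1)/(6·3)=-38/71, b=Δ1−h1·(2M1+M2)/6=-233/213
seg 2: a=5, c=M2/2=-139/71, d=(M3−M2)/(6·2)=139/426, b=Δ2−h2·(2M2+M3)/6=343/213
t_q=3/4 → seg 0, τ=3/4; S=0+-842/213·τ+0·τ²+203/213·τ³=-11645/4544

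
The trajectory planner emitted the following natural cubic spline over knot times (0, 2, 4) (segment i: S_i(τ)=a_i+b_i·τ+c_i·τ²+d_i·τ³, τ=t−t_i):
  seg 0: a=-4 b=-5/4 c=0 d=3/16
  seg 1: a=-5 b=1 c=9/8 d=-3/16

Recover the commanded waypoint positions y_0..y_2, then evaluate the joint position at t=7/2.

y_0 = S_0(0) = a_0 = -4
y_1 = S_1(0) = a_1 = -5
y_2 = S_1(2) = 0
t_q=7/2 is in segment 1 (τ=3/2); S_1(τ)=-205/128

y_0=-4 y_1=-5 y_2=0
S(7/2) = -205/128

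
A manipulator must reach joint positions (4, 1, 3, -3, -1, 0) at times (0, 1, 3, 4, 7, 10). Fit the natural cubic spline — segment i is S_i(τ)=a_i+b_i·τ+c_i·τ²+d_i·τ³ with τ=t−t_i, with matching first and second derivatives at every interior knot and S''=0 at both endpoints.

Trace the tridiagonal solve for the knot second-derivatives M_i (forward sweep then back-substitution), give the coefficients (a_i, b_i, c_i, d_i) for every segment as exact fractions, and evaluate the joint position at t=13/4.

Δ: Δ0=-3, Δ1=1, Δ2=-6, Δ3=2/3, Δ4=1/3
row 1: diag=6, rhs=24; c'=1/3, d'=4
row 2: denom=6−2·1/3=16/3; d'=(-42−2·4)/(16/3)=-75/8
row 3: denom=8−1·3/16=125/16; d'=(40−1·-75/8)/(125/16)=158/25
row 4: denom=12−3·48/125=1356/125; d'=(-2−3·158/25)/(1356/125)=-655/339
back: M4=-655/339
back: M3=158/25−48/125·-655/339=798/113
back: M2=-75/8−3/16·798/113=-1209/113
back: M1=4−1/3·-1209/113=855/113
M: M0=0, M1=855/113, M2=-1209/113, M3=798/113, M4=-655/339, M5=0
seg 0: a=4, c=M0/2=0, d=(M1−M0)/(6·1)=285/226, b=Δ0−h0·(2M0+M1)/6=-963/226
seg 1: a=1, c=M1/2=855/226, d=(M2−M1)/(6·2)=-172/113, b=Δ1−h1·(2M1+M2)/6=-54/113
seg 2: a=3, c=M2/2=-1209/226, d=(M3−M2)/(6·1)=669/226, b=Δ2−h2·(2M2+M3)/6=-408/113
seg 3: a=-3, c=M3/2=399/113, d=(M4−M3)/(6·3)=-3049/6102, b=Δ3−h3·(2M3+M4)/6=-1227/226
seg 4: a=-1, c=M4/2=-655/678, d=(M5−M4)/(6·3)=655/6102, b=Δ4−h4·(2M4+M5)/6=256/113
t_q=13/4 → seg 2, τ=1/4; S=3+-408/113·τ+-1209/226·τ²+669/226·τ³=26169/14464

  seg 0: a=4 b=-963/226 c=0 d=285/226
  seg 1: a=1 b=-54/113 c=855/226 d=-172/113
  seg 2: a=3 b=-408/113 c=-1209/226 d=669/226
  seg 3: a=-3 b=-1227/226 c=399/113 d=-3049/6102
  seg 4: a=-1 b=256/113 c=-655/678 d=655/6102
S(13/4) = 26169/14464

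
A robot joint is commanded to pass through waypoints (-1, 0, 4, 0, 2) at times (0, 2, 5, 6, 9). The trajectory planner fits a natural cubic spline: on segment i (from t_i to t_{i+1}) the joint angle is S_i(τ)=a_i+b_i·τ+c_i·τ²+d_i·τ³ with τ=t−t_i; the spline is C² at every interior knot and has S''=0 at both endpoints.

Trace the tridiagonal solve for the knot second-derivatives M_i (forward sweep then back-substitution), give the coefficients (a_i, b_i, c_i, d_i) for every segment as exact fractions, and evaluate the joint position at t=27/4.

Δ: Δ0=1/2, Δ1=4/3, Δ2=-4, Δ3=2/3
row 1: diag=10, rhs=5; c'=3/10, d'=1/2
row 2: denom=8−3·3/10=71/10; d'=(-32−3·1/2)/(71/10)=-335/71
row 3: denom=8−1·10/71=558/71; d'=(28−1·-335/71)/(558/71)=2323/558
back: M3=2323/558
back: M2=-335/71−10/71·2323/558=-1480/279
back: M1=1/2−3/10·-1480/279=389/186
M: M0=0, M1=389/186, M2=-1480/279, M3=2323/558, M4=0
seg 0: a=-1, c=M0/2=0, d=(M1−M0)/(6·2)=389/2232, b=Δ0−h0·(2M0+M1)/6=-55/279
seg 1: a=0, c=M1/2=389/372, d=(M2−M1)/(6·3)=-4127/10044, b=Δ1−h1·(2M1+M2)/6=1057/558
seg 2: a=4, c=M2/2=-740/279, d=(M3−M2)/(6·1)=587/372, b=Δ2−h2·(2M2+M3)/6=-3265/1116
seg 3: a=0, c=M3/2=2323/1116, d=(M4−M3)/(6·3)=-2323/10044, b=Δ3−h3·(2M3+M4)/6=-1951/558
t_q=27/4 → seg 3, τ=3/4; S=0+-1951/558·τ+2323/1116·τ²+-2323/10044·τ³=-12293/7936

  seg 0: a=-1 b=-55/279 c=0 d=389/2232
  seg 1: a=0 b=1057/558 c=389/372 d=-4127/10044
  seg 2: a=4 b=-3265/1116 c=-740/279 d=587/372
  seg 3: a=0 b=-1951/558 c=2323/1116 d=-2323/10044
S(27/4) = -12293/7936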